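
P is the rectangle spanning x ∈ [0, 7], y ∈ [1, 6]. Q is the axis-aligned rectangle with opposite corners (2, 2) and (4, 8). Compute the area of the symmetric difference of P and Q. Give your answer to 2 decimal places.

|P∩Q|: x∈[2,4], y∈[2,6] → 2·4 = 8.
|P △ Q| = |P| + |Q| − 2·|P∩Q| = 35 + 12 − 16 = 31.00.

31.00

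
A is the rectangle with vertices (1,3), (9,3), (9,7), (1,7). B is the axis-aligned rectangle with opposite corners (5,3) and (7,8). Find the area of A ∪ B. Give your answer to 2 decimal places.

34.00

By inclusion–exclusion:
Individual areas: |A| = 32, |B| = 10.
|A∩B|: x∈[5,7], y∈[3,7] → 2·4 = 8.
|A ∪ B| = 42 − 8 = 34.00.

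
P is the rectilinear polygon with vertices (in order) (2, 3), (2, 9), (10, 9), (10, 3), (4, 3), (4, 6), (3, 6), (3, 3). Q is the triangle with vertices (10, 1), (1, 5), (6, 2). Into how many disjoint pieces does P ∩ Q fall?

2

P ∩ Q splits into 2 disjoint pieces (area 0.2333, area 0.4667).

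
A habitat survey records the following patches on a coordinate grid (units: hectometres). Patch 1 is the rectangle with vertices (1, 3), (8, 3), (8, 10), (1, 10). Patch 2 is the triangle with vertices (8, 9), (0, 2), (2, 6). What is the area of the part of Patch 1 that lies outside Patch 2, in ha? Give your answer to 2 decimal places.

|Patch 1| = 49, |Patch 1∩Patch 2| = 8.4286.
|Patch 1 ∖ Patch 2| = |Patch 1| − |Patch 1∩Patch 2| = 49 − 8.4286 = 40.57.

40.57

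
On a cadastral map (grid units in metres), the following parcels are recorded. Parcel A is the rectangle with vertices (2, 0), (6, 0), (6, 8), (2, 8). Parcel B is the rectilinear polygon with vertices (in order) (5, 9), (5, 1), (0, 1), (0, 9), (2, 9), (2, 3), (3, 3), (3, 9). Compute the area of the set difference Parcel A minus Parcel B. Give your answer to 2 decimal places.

16.00

|Parcel A| = 32, |Parcel A∩Parcel B| = 16.
|Parcel A ∖ Parcel B| = |Parcel A| − |Parcel A∩Parcel B| = 32 − 16 = 16.00.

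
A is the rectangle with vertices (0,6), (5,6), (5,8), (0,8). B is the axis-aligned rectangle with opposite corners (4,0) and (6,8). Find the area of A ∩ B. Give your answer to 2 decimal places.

|A∩B|: x∈[4,5], y∈[6,8] → 1·2 = 2.

2.00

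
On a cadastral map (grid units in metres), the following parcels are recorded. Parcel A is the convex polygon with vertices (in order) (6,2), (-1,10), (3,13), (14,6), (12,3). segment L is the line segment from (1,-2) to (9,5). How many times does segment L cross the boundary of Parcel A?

1

The segment meets the boundary at (5.814,2.212).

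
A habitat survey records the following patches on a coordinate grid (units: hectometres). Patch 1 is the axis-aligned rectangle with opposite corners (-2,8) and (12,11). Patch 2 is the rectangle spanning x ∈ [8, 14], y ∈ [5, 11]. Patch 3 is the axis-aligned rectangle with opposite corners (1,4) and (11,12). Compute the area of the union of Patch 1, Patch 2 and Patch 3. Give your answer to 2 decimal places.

107.00

By inclusion–exclusion:
Individual areas: |Patch 1| = 42, |Patch 2| = 36, |Patch 3| = 80.
|Patch 1∩Patch 2|: x∈[8,12], y∈[8,11] → 4·3 = 12.
|Patch 1∩Patch 3|: x∈[1,11], y∈[8,11] → 10·3 = 30.
|Patch 2∩Patch 3|: x∈[8,11], y∈[5,11] → 3·6 = 18.
|Patch 1∩Patch 2∩Patch 3| = 9.
|Patch 1 ∪ Patch 2 ∪ Patch 3| = 158 − 60 + 9 = 107.00.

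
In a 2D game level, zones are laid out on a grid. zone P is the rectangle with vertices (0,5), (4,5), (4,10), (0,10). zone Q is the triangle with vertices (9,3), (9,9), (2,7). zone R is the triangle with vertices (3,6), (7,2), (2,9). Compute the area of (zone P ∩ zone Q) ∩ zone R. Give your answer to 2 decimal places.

The region (zone P ∩ zone Q) ∩ zone R is the polygon with vertices (2.824,6.529), (2.609,7.174), (3.186,7.339), (4,6.2), (4,5.857).
By the shoelace formula its area is 0.94.

0.94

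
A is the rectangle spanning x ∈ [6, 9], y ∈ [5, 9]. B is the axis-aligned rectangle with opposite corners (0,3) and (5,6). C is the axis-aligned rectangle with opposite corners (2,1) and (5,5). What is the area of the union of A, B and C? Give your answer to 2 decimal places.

By inclusion–exclusion:
Individual areas: |A| = 12, |B| = 15, |C| = 12.
|A∩B| = 0 (no overlap).
|A∩C| = 0 (no overlap).
|B∩C|: x∈[2,5], y∈[3,5] → 3·2 = 6.
|A∩B∩C| = 0.
|A ∪ B ∪ C| = 39 − 6 + 0 = 33.00.

33.00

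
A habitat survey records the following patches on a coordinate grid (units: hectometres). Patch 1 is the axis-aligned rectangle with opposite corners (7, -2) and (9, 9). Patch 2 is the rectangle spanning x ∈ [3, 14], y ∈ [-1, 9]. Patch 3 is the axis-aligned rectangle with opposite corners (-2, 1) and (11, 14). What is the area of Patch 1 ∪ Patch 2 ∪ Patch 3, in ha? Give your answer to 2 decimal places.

217.00

By inclusion–exclusion:
Individual areas: |Patch 1| = 22, |Patch 2| = 110, |Patch 3| = 169.
|Patch 1∩Patch 2|: x∈[7,9], y∈[-1,9] → 2·10 = 20.
|Patch 1∩Patch 3|: x∈[7,9], y∈[1,9] → 2·8 = 16.
|Patch 2∩Patch 3|: x∈[3,11], y∈[1,9] → 8·8 = 64.
|Patch 1∩Patch 2∩Patch 3| = 16.
|Patch 1 ∪ Patch 2 ∪ Patch 3| = 301 − 100 + 16 = 217.00.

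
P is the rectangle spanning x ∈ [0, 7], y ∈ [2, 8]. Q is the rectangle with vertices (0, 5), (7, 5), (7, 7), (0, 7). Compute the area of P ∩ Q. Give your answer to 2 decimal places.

|P∩Q|: x∈[0,7], y∈[5,7] → 7·2 = 14.

14.00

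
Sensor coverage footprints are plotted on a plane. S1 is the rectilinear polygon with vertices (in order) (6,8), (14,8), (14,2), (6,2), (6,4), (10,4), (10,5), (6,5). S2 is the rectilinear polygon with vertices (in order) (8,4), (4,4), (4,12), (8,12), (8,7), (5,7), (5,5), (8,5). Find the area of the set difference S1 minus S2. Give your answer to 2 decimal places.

42.00

|S1| = 44, |S1∩S2| = 2.
|S1 ∖ S2| = |S1| − |S1∩S2| = 44 − 2 = 42.00.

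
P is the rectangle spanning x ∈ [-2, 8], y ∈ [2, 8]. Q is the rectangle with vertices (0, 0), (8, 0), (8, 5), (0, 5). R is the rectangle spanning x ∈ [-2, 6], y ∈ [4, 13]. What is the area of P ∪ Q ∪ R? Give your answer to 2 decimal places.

116.00

By inclusion–exclusion:
Individual areas: |P| = 60, |Q| = 40, |R| = 72.
|P∩Q|: x∈[0,8], y∈[2,5] → 8·3 = 24.
|P∩R|: x∈[-2,6], y∈[4,8] → 8·4 = 32.
|Q∩R|: x∈[0,6], y∈[4,5] → 6·1 = 6.
|P∩Q∩R| = 6.
|P ∪ Q ∪ R| = 172 − 62 + 6 = 116.00.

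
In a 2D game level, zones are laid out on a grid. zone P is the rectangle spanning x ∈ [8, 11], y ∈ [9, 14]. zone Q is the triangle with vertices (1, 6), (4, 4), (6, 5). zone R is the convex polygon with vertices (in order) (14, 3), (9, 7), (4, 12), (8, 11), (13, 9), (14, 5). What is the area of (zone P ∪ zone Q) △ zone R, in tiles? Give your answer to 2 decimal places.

|zone P ∪ zone Q| = 18.5.
|(zone P ∪ zone Q) ∩ zone R| = 4.2.
|(zone P ∪ zone Q) △ zone R| = 18.5 + 30.5 − 8.4 = 40.60.

40.60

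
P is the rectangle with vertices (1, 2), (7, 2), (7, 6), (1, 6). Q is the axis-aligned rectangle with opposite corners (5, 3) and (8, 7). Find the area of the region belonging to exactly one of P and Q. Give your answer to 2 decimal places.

|P∩Q|: x∈[5,7], y∈[3,6] → 2·3 = 6.
|P △ Q| = |P| + |Q| − 2·|P∩Q| = 24 + 12 − 12 = 24.00.

24.00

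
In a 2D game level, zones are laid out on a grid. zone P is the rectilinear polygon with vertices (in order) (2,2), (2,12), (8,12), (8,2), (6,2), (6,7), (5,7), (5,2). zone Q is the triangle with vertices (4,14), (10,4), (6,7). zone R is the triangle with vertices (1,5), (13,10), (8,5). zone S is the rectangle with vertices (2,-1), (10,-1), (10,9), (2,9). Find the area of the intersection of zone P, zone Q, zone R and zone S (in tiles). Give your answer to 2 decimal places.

The intersection is the polygon with vertices (8,5.5), (6,7), (5.979,7.074), (7.72,7.8), (8,7.333).
By the shoelace formula its area is 2.42.

2.42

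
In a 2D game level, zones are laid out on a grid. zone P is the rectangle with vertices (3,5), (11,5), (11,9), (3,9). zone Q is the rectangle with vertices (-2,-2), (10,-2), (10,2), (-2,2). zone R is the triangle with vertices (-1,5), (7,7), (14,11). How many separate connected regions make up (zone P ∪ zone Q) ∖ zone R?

3

(zone P ∪ zone Q) ∖ zone R splits into 3 disjoint pieces (area 18.5, area 7.2, area 48).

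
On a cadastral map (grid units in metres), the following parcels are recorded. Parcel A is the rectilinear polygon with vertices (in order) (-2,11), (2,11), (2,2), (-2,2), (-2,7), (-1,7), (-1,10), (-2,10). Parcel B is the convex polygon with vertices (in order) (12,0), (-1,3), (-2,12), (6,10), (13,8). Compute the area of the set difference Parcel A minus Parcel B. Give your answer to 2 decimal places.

6.24

|Parcel A| = 33, |Parcel A∩Parcel B| = 26.7607.
|Parcel A ∖ Parcel B| = |Parcel A| − |Parcel A∩Parcel B| = 33 − 26.7607 = 6.24.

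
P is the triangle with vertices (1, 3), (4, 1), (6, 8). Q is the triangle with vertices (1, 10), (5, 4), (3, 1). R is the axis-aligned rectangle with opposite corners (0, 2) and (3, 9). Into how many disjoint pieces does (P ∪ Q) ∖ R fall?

(P ∪ Q) ∖ R splits into 2 disjoint pieces (area 0.2222, area 10.248).

2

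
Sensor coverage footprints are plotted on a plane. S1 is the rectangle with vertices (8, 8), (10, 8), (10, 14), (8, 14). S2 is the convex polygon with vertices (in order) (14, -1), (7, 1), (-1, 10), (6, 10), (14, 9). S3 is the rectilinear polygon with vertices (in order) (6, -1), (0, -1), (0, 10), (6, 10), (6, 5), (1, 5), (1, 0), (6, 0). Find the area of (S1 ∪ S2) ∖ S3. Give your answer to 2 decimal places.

87.42

|S1 ∪ S2| = 110.75.
|(S1 ∪ S2) ∩ S3| = 23.3264.
|(S1 ∪ S2) ∖ S3| = 110.75 − 23.3264 = 87.42.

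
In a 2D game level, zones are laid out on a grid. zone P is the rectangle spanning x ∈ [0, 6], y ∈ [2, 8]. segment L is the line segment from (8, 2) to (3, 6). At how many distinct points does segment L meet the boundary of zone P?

1

The segment meets the boundary at (6,3.6).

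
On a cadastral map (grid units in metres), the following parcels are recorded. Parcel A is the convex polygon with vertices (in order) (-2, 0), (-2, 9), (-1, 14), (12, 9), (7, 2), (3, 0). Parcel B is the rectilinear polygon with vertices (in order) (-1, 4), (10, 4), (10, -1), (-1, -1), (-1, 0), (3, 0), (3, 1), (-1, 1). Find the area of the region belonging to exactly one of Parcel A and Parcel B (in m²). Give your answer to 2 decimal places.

|Parcel A| = 129.5, |Parcel B| = 51, |Parcel A∩Parcel B| = 25.4286.
|Parcel A △ Parcel B| = |Parcel A| + |Parcel B| − 2·|Parcel A∩Parcel B| = 129.5 + 51 − 50.8571 = 129.64.

129.64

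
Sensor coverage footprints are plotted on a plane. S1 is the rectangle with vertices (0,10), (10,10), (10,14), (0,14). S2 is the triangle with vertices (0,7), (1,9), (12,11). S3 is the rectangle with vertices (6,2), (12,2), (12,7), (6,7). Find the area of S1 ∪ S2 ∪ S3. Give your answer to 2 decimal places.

79.05

By inclusion–exclusion:
Individual areas: |S1| = 40, |S2| = 10, |S3| = 30.
|S1∩S2| = 0.947.
|S1∩S3| = 0 (no overlap).
|S2∩S3| = 0.
|S1∩S2∩S3| = 0.
|S1 ∪ S2 ∪ S3| = 80 − 0.947 + 0 = 79.05.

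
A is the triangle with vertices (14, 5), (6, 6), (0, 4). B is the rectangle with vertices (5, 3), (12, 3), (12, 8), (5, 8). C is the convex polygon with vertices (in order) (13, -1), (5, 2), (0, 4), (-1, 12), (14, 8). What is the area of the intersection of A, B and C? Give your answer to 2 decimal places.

The intersection is the polygon with vertices (12,5.25), (12,4.857), (5,4.357), (5,5.667), (6,6).
By the shoelace formula its area is 7.33.

7.33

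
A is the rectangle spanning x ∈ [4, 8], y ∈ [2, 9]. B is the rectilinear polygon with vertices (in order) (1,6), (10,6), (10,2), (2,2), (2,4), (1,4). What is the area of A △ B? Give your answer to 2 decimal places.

30.00

|A| = 28, |B| = 34, |A∩B| = 16.
|A △ B| = |A| + |B| − 2·|A∩B| = 28 + 34 − 32 = 30.00.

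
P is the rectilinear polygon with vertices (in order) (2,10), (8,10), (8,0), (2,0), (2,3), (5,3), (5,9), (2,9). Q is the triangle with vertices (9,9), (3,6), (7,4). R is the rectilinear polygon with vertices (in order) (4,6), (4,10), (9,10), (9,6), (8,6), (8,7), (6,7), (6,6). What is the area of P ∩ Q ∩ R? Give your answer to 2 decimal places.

3.25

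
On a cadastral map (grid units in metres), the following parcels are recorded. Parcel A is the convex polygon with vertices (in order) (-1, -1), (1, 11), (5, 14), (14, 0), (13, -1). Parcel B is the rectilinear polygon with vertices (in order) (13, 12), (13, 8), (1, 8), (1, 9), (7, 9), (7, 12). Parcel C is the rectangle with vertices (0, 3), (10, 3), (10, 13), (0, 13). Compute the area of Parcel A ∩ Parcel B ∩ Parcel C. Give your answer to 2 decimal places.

The intersection is the polygon with vertices (1,8), (1,9), (7,9), (7,10.889), (8.857,8).
By the shoelace formula its area is 8.68.

8.68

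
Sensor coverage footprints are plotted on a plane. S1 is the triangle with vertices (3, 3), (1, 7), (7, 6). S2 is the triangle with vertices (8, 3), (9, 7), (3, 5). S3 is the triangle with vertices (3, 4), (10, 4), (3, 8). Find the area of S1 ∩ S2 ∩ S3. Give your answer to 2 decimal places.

The intersection is the polygon with vertices (4.739,4.304), (3,5), (6.316,6.105), (6.784,5.838).
By the shoelace formula its area is 2.75.

2.75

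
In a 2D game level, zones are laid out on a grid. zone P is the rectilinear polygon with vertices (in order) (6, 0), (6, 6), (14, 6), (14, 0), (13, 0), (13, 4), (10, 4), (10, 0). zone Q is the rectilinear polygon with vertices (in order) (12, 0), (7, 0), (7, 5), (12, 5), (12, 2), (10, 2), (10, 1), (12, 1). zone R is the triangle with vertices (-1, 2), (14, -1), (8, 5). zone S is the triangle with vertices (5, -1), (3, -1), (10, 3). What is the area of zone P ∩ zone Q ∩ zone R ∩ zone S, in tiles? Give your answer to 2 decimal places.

1.03

The intersection is the polygon with vertices (7,1.286), (10,3), (7,0.6).
By the shoelace formula its area is 1.03.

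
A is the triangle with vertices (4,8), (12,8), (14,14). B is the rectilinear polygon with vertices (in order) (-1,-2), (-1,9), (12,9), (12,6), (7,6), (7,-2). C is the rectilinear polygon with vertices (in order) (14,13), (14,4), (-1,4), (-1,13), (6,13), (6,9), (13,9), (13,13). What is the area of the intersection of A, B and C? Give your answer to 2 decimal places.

7.17

The intersection is the polygon with vertices (5.667,9), (6,9), (12,9), (12,8), (4,8).
By the shoelace formula its area is 7.17.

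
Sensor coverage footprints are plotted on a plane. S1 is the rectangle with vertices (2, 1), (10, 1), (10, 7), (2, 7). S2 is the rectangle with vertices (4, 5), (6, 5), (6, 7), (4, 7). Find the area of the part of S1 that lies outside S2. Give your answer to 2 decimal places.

|S1∩S2|: x∈[4,6], y∈[5,7] → 2·2 = 4.
|S1| = 48.
|S1 ∖ S2| = |S1| − |S1∩S2| = 48 − 4 = 44.00.

44.00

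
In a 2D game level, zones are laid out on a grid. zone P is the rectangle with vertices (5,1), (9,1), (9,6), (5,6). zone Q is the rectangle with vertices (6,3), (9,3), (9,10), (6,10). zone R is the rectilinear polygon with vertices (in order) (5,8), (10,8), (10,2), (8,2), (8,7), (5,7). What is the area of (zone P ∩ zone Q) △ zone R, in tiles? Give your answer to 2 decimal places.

18.00

|zone P ∩ zone Q| = 9.
|(zone P ∩ zone Q) ∩ zone R| = 3.
|(zone P ∩ zone Q) △ zone R| = 9 + 15 − 6 = 18.00.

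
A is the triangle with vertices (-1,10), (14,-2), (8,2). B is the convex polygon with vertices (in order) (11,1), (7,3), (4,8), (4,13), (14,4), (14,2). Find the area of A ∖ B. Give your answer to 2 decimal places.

|A| = 6, |A∩B| = 0.8077.
|A ∖ B| = |A| − |A∩B| = 6 − 0.8077 = 5.19.

5.19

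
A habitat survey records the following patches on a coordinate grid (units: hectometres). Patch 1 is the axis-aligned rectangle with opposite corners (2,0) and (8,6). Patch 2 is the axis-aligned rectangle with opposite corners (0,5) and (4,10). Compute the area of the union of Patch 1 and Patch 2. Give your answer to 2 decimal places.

By inclusion–exclusion:
Individual areas: |Patch 1| = 36, |Patch 2| = 20.
|Patch 1∩Patch 2|: x∈[2,4], y∈[5,6] → 2·1 = 2.
|Patch 1 ∪ Patch 2| = 56 − 2 = 54.00.

54.00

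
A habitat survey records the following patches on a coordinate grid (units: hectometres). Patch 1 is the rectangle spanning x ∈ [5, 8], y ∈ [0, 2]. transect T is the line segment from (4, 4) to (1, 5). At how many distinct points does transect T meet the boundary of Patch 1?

The segment lies entirely outside Patch 1 and never meets its boundary.

0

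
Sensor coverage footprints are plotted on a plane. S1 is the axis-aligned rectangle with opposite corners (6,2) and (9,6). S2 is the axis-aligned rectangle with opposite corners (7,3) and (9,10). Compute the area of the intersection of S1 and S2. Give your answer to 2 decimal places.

|S1∩S2|: x∈[7,9], y∈[3,6] → 2·3 = 6.

6.00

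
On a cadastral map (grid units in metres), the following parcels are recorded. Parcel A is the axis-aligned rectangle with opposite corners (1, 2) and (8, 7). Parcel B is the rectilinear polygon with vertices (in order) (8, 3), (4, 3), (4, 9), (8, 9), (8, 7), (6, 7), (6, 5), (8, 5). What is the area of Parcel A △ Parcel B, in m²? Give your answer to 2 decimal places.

|Parcel A| = 35, |Parcel B| = 20, |Parcel A∩Parcel B| = 12.
|Parcel A △ Parcel B| = |Parcel A| + |Parcel B| − 2·|Parcel A∩Parcel B| = 35 + 20 − 24 = 31.00.

31.00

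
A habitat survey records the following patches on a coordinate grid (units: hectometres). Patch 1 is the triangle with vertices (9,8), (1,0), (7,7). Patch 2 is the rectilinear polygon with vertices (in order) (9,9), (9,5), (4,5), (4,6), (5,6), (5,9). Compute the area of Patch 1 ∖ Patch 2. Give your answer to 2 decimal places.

1.79

|Patch 1| = 4, |Patch 1∩Patch 2| = 2.2143.
|Patch 1 ∖ Patch 2| = |Patch 1| − |Patch 1∩Patch 2| = 4 − 2.2143 = 1.79.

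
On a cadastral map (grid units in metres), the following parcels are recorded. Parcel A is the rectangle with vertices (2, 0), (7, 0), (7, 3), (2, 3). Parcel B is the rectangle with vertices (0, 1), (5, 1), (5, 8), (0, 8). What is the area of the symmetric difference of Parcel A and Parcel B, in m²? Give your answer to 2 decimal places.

|Parcel A∩Parcel B|: x∈[2,5], y∈[1,3] → 3·2 = 6.
|Parcel A △ Parcel B| = |Parcel A| + |Parcel B| − 2·|Parcel A∩Parcel B| = 15 + 35 − 12 = 38.00.

38.00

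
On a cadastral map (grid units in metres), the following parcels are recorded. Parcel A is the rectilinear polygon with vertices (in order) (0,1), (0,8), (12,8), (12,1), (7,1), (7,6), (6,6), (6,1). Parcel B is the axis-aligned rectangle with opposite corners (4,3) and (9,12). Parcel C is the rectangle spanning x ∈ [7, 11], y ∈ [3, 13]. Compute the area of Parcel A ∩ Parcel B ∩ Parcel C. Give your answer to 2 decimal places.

The intersection is the polygon with vertices (9,3), (7,3), (7,6), (7,8), (9,8).
By the shoelace formula its area is 10.00.

10.00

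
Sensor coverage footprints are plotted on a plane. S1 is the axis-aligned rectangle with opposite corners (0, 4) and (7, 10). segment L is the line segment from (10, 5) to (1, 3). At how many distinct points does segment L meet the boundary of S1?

The segment meets the boundary at (7,4.333), (5.5,4).

2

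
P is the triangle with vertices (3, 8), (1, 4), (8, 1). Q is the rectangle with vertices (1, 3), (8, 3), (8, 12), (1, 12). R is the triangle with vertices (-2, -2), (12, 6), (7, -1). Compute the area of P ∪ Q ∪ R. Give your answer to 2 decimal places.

92.98

By inclusion–exclusion:
Individual areas: |P| = 17, |Q| = 63, |R| = 29.
|P∩Q| = 13.7619.
|P∩R| = 1.8151.
|Q∩R| = 0.4464.
|P∩Q∩R| = 0.
|P ∪ Q ∪ R| = 109 − 16.0235 + 0 = 92.98.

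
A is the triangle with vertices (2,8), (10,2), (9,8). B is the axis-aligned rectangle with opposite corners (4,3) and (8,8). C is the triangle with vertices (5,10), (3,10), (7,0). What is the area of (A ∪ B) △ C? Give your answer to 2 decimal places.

28.00

|A ∪ B| = 29.
|(A ∪ B) ∩ C| = 5.5.
|(A ∪ B) △ C| = 29 + 10 − 11 = 28.00.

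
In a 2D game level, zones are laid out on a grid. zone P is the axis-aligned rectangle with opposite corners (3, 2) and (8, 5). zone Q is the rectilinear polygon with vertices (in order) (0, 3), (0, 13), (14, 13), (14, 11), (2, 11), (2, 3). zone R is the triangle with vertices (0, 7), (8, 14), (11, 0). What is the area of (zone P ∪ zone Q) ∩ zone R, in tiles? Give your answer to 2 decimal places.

|zone P ∪ zone Q| = 59.
|(zone P ∪ zone Q) ∩ zone R| = 15.95.

15.95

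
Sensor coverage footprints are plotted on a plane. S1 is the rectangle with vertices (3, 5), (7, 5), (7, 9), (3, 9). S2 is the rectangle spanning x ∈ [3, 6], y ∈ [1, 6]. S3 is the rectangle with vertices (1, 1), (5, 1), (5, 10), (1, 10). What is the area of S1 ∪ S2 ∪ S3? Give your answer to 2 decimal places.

By inclusion–exclusion:
Individual areas: |S1| = 16, |S2| = 15, |S3| = 36.
|S1∩S2|: x∈[3,6], y∈[5,6] → 3·1 = 3.
|S1∩S3|: x∈[3,5], y∈[5,9] → 2·4 = 8.
|S2∩S3|: x∈[3,5], y∈[1,6] → 2·5 = 10.
|S1∩S2∩S3| = 2.
|S1 ∪ S2 ∪ S3| = 67 − 21 + 2 = 48.00.

48.00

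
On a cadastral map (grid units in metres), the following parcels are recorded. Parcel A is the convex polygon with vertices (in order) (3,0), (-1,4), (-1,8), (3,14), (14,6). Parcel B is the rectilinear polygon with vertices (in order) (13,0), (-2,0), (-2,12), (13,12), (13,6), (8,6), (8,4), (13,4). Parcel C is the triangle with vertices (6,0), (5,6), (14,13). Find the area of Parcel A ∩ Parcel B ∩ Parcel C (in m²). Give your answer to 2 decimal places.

21.04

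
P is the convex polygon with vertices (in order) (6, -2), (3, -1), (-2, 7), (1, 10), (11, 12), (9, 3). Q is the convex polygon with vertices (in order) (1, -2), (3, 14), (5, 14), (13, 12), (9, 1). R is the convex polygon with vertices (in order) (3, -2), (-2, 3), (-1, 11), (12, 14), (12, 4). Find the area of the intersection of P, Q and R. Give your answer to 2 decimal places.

The intersection is the polygon with vertices (1.438,1.5), (2.538,10.308), (11,12), (9,3), (8,1.333), (5.571,-0.286), (3.353,-1.118), (3,-1).
By the shoelace formula its area is 83.98.

83.98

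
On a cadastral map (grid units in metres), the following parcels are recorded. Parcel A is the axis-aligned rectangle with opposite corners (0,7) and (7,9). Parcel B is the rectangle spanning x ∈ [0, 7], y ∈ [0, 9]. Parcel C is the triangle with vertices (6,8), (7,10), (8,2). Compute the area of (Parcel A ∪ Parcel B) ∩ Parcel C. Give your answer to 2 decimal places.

2.25

The region (Parcel A ∪ Parcel B) ∩ Parcel C is the polygon with vertices (7,5), (6,8), (6.5,9), (7,9), (7,7).
By the shoelace formula its area is 2.25.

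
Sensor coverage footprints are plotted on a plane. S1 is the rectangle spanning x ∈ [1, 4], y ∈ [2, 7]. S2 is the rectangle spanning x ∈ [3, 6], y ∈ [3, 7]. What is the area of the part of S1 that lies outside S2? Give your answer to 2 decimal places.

11.00

|S1∩S2|: x∈[3,4], y∈[3,7] → 1·4 = 4.
|S1| = 15.
|S1 ∖ S2| = |S1| − |S1∩S2| = 15 − 4 = 11.00.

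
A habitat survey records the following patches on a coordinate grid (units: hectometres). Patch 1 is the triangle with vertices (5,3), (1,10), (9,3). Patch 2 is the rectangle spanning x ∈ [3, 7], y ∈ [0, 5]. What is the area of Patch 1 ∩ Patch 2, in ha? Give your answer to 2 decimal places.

The intersection is the polygon with vertices (3.857,5), (6.714,5), (7,4.75), (7,3), (5,3).
By the shoelace formula its area is 5.11.

5.11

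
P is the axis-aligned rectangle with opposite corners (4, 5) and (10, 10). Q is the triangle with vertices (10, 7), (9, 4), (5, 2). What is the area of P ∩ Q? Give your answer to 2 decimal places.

The intersection is the polygon with vertices (8,5), (10,7), (9.333,5).
By the shoelace formula its area is 1.33.

1.33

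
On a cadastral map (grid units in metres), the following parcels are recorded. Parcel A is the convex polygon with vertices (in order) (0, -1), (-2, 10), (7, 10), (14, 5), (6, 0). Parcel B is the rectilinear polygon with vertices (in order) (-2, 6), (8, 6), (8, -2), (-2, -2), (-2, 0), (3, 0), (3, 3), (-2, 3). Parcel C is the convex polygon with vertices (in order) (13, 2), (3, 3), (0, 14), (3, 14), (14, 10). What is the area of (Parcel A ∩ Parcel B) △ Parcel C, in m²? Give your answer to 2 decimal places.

126.39

|Parcel A ∩ Parcel B| = 43.8409.
|(Parcel A ∩ Parcel B) ∩ Parcel C| = 17.4773.
|(Parcel A ∩ Parcel B) △ Parcel C| = 43.8409 + 117.5 − 34.9545 = 126.39.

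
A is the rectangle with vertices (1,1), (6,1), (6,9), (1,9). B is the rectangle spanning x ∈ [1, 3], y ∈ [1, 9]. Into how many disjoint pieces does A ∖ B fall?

1

A ∖ B is a single connected region.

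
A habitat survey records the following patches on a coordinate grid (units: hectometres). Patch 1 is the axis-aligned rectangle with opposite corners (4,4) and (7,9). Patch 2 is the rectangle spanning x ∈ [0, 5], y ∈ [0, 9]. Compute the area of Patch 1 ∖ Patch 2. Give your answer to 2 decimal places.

|Patch 1∩Patch 2|: x∈[4,5], y∈[4,9] → 1·5 = 5.
|Patch 1| = 15.
|Patch 1 ∖ Patch 2| = |Patch 1| − |Patch 1∩Patch 2| = 15 − 5 = 10.00.

10.00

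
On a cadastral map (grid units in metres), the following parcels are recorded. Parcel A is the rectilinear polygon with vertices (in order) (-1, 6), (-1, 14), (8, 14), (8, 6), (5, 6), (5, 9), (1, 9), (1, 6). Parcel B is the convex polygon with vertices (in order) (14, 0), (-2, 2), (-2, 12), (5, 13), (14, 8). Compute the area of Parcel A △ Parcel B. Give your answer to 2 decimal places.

|Parcel A| = 60, |Parcel B| = 166, |Parcel A∩Parcel B| = 45.9286.
|Parcel A △ Parcel B| = |Parcel A| + |Parcel B| − 2·|Parcel A∩Parcel B| = 60 + 166 − 91.8571 = 134.14.

134.14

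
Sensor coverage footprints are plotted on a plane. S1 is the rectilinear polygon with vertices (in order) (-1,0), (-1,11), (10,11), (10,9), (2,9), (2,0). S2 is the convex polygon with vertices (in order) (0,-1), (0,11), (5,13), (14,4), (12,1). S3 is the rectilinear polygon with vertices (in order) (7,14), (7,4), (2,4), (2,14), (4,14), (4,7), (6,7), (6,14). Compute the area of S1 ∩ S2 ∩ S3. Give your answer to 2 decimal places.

6.00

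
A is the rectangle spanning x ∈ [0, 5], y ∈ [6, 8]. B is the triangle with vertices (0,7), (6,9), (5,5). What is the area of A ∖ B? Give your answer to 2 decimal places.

2.75

|A| = 10, |A∩B| = 7.25.
|A ∖ B| = |A| − |A∩B| = 10 − 7.25 = 2.75.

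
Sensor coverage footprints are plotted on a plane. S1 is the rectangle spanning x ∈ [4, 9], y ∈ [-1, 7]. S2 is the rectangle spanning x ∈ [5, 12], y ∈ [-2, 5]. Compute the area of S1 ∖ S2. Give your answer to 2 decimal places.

16.00

|S1∩S2|: x∈[5,9], y∈[-1,5] → 4·6 = 24.
|S1| = 40.
|S1 ∖ S2| = |S1| − |S1∩S2| = 40 − 24 = 16.00.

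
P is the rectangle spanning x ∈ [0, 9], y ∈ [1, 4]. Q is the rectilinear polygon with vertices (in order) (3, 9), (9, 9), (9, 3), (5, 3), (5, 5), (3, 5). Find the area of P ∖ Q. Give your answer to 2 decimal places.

23.00

|P| = 27, |P∩Q| = 4.
|P ∖ Q| = |P| − |P∩Q| = 27 − 4 = 23.00.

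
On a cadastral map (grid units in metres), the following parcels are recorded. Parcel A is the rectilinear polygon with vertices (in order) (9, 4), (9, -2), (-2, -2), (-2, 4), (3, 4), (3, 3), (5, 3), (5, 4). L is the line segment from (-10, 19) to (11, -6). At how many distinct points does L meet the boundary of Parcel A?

4

The segment meets the boundary at (7.64,-2), (3.44,3), (3,3.524), (2.6,4).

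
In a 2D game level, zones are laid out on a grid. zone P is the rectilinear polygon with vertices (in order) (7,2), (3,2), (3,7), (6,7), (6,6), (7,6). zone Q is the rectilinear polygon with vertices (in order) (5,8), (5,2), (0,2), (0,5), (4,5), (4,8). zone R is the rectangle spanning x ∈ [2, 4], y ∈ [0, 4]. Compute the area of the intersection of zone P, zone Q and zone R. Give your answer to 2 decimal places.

The intersection is the polygon with vertices (3,4), (4,4), (4,2), (3,2).
By the shoelace formula its area is 2.00.

2.00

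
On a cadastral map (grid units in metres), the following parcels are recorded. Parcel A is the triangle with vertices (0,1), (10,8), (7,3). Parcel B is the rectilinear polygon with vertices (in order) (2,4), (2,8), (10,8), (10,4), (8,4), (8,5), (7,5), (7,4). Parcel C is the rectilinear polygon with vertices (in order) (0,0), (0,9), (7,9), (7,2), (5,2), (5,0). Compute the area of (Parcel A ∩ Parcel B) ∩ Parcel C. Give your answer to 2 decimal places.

2.58

The region (Parcel A ∩ Parcel B) ∩ Parcel C is the polygon with vertices (7,4), (4.286,4), (7,5.9), (7,5).
By the shoelace formula its area is 2.58.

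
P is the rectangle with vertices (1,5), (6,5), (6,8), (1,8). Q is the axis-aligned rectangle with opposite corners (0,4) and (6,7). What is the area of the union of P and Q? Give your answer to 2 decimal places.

By inclusion–exclusion:
Individual areas: |P| = 15, |Q| = 18.
|P∩Q|: x∈[1,6], y∈[5,7] → 5·2 = 10.
|P ∪ Q| = 33 − 10 = 23.00.

23.00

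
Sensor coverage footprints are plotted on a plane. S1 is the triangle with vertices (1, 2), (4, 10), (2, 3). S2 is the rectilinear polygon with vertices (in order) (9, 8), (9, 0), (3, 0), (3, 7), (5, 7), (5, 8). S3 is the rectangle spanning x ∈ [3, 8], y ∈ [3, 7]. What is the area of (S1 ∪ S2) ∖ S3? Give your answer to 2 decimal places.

28.46

|S1 ∪ S2| = 48.4643.
|(S1 ∪ S2) ∩ S3| = 20.
|(S1 ∪ S2) ∖ S3| = 48.4643 − 20 = 28.46.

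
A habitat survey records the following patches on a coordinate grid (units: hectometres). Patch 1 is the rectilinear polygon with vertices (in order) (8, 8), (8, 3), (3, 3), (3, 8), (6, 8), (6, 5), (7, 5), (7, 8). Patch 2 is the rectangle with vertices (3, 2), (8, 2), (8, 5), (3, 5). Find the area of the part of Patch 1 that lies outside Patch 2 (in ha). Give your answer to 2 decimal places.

|Patch 1| = 22, |Patch 1∩Patch 2| = 10.
|Patch 1 ∖ Patch 2| = |Patch 1| − |Patch 1∩Patch 2| = 22 − 10 = 12.00.

12.00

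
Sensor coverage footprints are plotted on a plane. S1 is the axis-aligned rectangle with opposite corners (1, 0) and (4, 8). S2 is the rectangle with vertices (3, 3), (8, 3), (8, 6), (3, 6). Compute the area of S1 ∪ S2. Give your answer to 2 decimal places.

By inclusion–exclusion:
Individual areas: |S1| = 24, |S2| = 15.
|S1∩S2|: x∈[3,4], y∈[3,6] → 1·3 = 3.
|S1 ∪ S2| = 39 − 3 = 36.00.

36.00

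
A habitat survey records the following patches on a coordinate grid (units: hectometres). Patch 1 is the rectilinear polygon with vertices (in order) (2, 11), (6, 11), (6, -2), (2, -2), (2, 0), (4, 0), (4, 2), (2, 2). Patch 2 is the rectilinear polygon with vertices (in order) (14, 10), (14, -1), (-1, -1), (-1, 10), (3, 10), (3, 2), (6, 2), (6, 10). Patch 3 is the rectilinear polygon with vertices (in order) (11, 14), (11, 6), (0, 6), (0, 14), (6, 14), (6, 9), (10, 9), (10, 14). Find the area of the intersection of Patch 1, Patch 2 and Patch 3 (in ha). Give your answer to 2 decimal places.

4.00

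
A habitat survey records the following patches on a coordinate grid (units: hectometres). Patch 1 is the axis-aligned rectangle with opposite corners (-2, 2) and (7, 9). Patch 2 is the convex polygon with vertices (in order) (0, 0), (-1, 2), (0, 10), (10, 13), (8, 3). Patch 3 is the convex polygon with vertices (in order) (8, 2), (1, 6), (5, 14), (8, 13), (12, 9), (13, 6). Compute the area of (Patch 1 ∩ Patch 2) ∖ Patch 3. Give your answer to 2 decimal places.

26.38

|Patch 1 ∩ Patch 2| = 52.4167.
|(Patch 1 ∩ Patch 2) ∩ Patch 3| = 26.0342.
|(Patch 1 ∩ Patch 2) ∖ Patch 3| = 52.4167 − 26.0342 = 26.38.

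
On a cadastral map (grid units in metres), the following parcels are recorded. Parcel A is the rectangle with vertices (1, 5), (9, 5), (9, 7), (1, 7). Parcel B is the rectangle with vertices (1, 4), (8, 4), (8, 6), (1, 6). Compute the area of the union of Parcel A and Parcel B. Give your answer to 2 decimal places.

23.00

By inclusion–exclusion:
Individual areas: |Parcel A| = 16, |Parcel B| = 14.
|Parcel A∩Parcel B|: x∈[1,8], y∈[5,6] → 7·1 = 7.
|Parcel A ∪ Parcel B| = 30 − 7 = 23.00.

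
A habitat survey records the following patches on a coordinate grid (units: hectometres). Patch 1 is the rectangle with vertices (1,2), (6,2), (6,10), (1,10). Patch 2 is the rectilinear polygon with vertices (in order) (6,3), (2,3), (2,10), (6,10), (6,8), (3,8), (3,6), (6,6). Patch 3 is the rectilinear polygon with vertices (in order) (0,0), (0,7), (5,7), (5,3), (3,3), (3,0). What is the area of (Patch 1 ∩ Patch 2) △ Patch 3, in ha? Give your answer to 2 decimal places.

|Patch 1 ∩ Patch 2| = 22.
|(Patch 1 ∩ Patch 2) ∩ Patch 3| = 10.
|(Patch 1 ∩ Patch 2) △ Patch 3| = 22 + 29 − 20 = 31.00.

31.00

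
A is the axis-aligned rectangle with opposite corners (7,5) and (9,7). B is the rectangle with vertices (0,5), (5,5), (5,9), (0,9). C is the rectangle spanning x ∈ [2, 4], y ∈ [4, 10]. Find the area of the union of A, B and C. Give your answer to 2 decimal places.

28.00

By inclusion–exclusion:
Individual areas: |A| = 4, |B| = 20, |C| = 12.
|A∩B| = 0 (no overlap).
|A∩C| = 0 (no overlap).
|B∩C|: x∈[2,4], y∈[5,9] → 2·4 = 8.
|A∩B∩C| = 0.
|A ∪ B ∪ C| = 36 − 8 + 0 = 28.00.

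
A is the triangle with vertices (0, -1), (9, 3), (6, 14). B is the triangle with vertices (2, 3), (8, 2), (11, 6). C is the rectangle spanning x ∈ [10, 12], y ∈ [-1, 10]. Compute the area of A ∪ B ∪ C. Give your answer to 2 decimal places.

80.10

By inclusion–exclusion:
Individual areas: |A| = 55.5, |B| = 13.5, |C| = 22.
|A∩B| = 10.4044.
|A∩C| = 0.
|B∩C| = 0.5.
|A∩B∩C| = 0.
|A ∪ B ∪ C| = 91 − 10.9044 + 0 = 80.10.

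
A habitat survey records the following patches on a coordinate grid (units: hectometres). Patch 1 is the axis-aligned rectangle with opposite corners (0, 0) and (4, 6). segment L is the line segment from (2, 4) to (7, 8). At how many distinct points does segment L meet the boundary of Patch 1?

The segment meets the boundary at (4,5.6).

1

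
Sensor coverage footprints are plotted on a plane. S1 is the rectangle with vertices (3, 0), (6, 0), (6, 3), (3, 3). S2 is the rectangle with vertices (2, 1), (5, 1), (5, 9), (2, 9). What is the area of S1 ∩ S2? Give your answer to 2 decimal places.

4.00

|S1∩S2|: x∈[3,5], y∈[1,3] → 2·2 = 4.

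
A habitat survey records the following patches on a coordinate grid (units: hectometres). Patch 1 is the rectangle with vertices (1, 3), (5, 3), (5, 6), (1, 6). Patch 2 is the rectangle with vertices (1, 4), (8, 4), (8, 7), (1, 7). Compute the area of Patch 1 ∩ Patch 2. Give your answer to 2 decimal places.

8.00

|Patch 1∩Patch 2|: x∈[1,5], y∈[4,6] → 4·2 = 8.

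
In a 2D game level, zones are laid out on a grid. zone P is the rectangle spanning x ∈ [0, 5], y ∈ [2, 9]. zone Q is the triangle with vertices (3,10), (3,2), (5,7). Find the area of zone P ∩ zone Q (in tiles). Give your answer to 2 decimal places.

The intersection is the polygon with vertices (3.667,9), (5,7), (3,2), (3,9).
By the shoelace formula its area is 7.67.

7.67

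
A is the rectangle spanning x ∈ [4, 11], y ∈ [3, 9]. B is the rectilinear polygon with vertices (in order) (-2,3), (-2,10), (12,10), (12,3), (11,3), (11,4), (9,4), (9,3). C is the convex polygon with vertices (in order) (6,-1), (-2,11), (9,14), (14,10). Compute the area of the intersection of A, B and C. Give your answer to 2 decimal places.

38.72

The intersection is the polygon with vertices (11,9), (11,5.875), (9.636,4), (9,4), (9,3.125), (8.909,3), (4,3), (4,9).
By the shoelace formula its area is 38.72.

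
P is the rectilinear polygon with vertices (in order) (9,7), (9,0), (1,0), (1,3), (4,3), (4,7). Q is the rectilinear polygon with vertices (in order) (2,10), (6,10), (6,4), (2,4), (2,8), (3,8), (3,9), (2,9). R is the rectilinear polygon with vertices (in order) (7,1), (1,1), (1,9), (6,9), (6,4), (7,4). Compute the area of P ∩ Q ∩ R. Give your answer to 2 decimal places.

6.00

The intersection is the polygon with vertices (6,7), (6,4), (4,4), (4,7).
By the shoelace formula its area is 6.00.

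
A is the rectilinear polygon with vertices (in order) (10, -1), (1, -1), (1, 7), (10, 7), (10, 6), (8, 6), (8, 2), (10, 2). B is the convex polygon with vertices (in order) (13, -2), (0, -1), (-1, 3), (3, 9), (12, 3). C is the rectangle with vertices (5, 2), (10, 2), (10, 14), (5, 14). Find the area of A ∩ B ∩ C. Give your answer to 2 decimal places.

13.67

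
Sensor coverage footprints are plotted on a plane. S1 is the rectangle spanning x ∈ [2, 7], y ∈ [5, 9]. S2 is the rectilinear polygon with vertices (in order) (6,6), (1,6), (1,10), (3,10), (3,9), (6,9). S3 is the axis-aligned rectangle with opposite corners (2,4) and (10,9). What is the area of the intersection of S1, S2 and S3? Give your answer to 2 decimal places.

The intersection is the polygon with vertices (6,6), (2,6), (2,9), (3,9), (6,9).
By the shoelace formula its area is 12.00.

12.00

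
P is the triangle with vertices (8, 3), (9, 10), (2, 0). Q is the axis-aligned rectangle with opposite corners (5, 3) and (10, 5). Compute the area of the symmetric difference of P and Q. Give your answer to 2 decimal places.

|P| = 19.5, |Q| = 10, |P∩Q| = 6.1071.
|P △ Q| = |P| + |Q| − 2·|P∩Q| = 19.5 + 10 − 12.2143 = 17.29.

17.29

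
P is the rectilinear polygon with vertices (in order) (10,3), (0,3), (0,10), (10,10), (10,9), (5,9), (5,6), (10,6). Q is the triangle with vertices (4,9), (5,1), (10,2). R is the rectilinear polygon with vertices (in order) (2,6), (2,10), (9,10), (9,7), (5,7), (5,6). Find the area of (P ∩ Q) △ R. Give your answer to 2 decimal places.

|P ∩ Q| = 11.7381.
|(P ∩ Q) ∩ R| = 1.8542.
|(P ∩ Q) △ R| = 11.7381 + 24 − 3.7083 = 32.03.

32.03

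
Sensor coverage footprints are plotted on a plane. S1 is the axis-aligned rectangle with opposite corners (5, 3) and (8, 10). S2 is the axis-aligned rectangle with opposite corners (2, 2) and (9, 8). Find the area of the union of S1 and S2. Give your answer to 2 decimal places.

By inclusion–exclusion:
Individual areas: |S1| = 21, |S2| = 42.
|S1∩S2|: x∈[5,8], y∈[3,8] → 3·5 = 15.
|S1 ∪ S2| = 63 − 15 = 48.00.

48.00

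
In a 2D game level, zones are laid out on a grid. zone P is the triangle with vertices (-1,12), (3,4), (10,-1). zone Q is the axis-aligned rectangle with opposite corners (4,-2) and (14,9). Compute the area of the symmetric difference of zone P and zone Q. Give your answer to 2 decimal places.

111.17

|zone P| = 18, |zone Q| = 110, |zone P∩zone Q| = 8.4156.
|zone P △ zone Q| = |zone P| + |zone Q| − 2·|zone P∩zone Q| = 18 + 110 − 16.8312 = 111.17.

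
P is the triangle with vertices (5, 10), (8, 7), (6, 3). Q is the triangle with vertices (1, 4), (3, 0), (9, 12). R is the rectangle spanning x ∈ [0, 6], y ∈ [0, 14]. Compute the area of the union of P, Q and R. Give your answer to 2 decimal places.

By inclusion–exclusion:
Individual areas: |P| = 9, |Q| = 24, |R| = 84.
|P∩Q| = 3.25.
|P∩R| = 3.
|Q∩R| = 19.5.
|P∩Q∩R| = 1.75.
|P ∪ Q ∪ R| = 117 − 25.75 + 1.75 = 93.00.

93.00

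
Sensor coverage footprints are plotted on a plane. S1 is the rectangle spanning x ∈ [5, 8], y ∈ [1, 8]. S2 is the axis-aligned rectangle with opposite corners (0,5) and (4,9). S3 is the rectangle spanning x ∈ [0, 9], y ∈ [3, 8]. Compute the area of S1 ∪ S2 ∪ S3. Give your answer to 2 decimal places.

By inclusion–exclusion:
Individual areas: |S1| = 21, |S2| = 16, |S3| = 45.
|S1∩S2| = 0 (no overlap).
|S1∩S3|: x∈[5,8], y∈[3,8] → 3·5 = 15.
|S2∩S3|: x∈[0,4], y∈[5,8] → 4·3 = 12.
|S1∩S2∩S3| = 0.
|S1 ∪ S2 ∪ S3| = 82 − 27 + 0 = 55.00.

55.00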